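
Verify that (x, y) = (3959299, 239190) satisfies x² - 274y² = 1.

Compute x² = 3959299² = 15676048571401
Compute 274y² = 274·239190² = 274·57211856100 = 15676048571400
x² - 274y² = 15676048571401 - 15676048571400 = 1
Since this equals 1, (3959299, 239190) is a solution.

Yes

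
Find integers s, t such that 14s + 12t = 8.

Step 1: Check solvability.
gcd(14, 12) = 2
Since 2 divides 8, solutions exist.

Step 2: Apply extended Euclidean algorithm to find gcd.
We find integers such that 14*x0 + 12*y0 = 2

Step 3: Scale the particular solution.
Multiply by 8/2 = 4:
s = 4, t = -4

Step 4: Verify.
14*(4) + 12*(-4) = 8 = 8 ✓

s = 4, t = -4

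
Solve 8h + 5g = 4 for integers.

Step 1: Check solvability.
gcd(8, 5) = 1
Since 1 divides 4, solutions exist.

Step 2: Apply extended Euclidean algorithm to find gcd.
We find integers such that 8*x0 + 5*y0 = 1

Step 3: Scale the particular solution.
Multiply by 4/1 = 4:
h = 8, g = -12

Step 4: Verify.
8*(8) + 5*(-12) = 4 = 4 ✓

h = 8, g = -12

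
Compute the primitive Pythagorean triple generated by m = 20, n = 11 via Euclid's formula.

a = m² - n² = 20² - 11² = 400 - 121 = 279
b = 2mn = 2·20·11 = 440
c = m² + n² = 400 + 121 = 521
Verify: 279² + 440² = 77841 + 193600 = 271441 = 521² ✓

(279, 440, 521)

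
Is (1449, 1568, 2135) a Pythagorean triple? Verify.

Compute a² + b² = 1449² + 1568² = 2099601 + 2458624 = 4558225
Compute c² = 2135² = 4558225
Since 4558225 = 4558225, confirmed.

Yes, it is a Pythagorean triple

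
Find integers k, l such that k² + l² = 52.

We need to find integers k, l > 0 such that k² + l² = 52.
Trying k = 4: l² = 52 - 4² = 52 - 16 = 36
l = 6
Check: 4² + 6² = 16 + 36 = 52 ✓

52 = 4² + 6²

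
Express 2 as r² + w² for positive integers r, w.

We need to find integers r, w > 0 such that r² + w² = 2.
Trying r = 1: w² = 2 - 1² = 2 - 1 = 1
w = 1
Check: 1² + 1² = 1 + 1 = 2 ✓

2 = 1² + 1²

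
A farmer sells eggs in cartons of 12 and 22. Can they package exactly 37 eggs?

We need non-negative a, b with 12a + 22b = 37.
gcd(12, 22) = 2, and 2 does not divide 37.
No integer solutions exist.

No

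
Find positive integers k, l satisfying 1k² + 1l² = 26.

Try small values of k and check whether (26 - 1k²)/1 is a perfect square.
k = 5: 1·5² = 25, so 1l² = 26 - 25 = 1, giving l² = 1, l = 1.
Check: 1·5² + 1·1² = 25 + 1 = 26 ✓

k = 5, l = 1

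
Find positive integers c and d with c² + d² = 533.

We need to find integers c, d > 0 such that c² + d² = 533.
Trying c = 2: d² = 533 - 2² = 533 - 4 = 529
d = 23
Check: 2² + 23² = 4 + 529 = 533 ✓

533 = 2² + 23²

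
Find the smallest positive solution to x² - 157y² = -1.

We need x² = 157y² - 1. Try successive y:
y = 1: x² = 157·1² - 1 = 156, not a perfect square
y = 2: x² = 157·2² - 1 = 627, not a perfect square
y = 3: x² = 157·3² - 1 = 1412, not a perfect square
...
y = 385645: x² = 157·385645² - 1 = 23349364365924 = 4832118² ✓
Check: 4832118² - 157·385645² = 23349364365924 - 23349364365925 = -1 ✓

x = 4832118, y = 385645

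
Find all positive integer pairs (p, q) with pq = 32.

The positive divisors of 32 are: 1, 2, 4, 8, 16, 32.
Each divisor d gives the pair (d, 32/d):
(1, 32), (2, 16), (4, 8), (8, 4), (16, 2), (32, 1)

(1, 32), (2, 16), (4, 8), (8, 4), (16, 2), (32, 1)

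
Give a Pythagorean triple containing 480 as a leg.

We need the other leg and hypotenuse such that 480² + x² = c².
Take x = 31, c = 481: 480² + 31² = 230400 + 961 = 231361 = 481² ✓
Triple: (31, 480, 481)

(31, 480, 481)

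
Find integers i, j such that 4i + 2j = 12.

Step 1: Check solvability.
gcd(4, 2) = 2
Since 2 divides 12, solutions exist.

Step 2: Apply extended Euclidean algorithm to find gcd.
We find integers such that 4*x0 + 2*y0 = 2

Step 3: Scale the particular solution.
Multiply by 12/2 = 6:
i = 0, j = 6

Step 4: Verify.
4*(0) + 2*(6) = 12 = 12 ✓

i = 0, j = 6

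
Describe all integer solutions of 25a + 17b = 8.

Step 1: Compute gcd(25, 17) = 1.
Since 1 divides 8, solutions exist.

Step 2: Find a particular solution using extended Euclidean algorithm.
We get a₀ = -16, b₀ = 24.
Check: 25*-16 + 17*24 = 8 = 8 ✓

Step 3: Write the general solution.
a = -16 + (17/1)t = -16 + 17t
b = 24 - (25/1)t = 24 - 25t
for any integer t.

a = -16 + 17t, b = 24 - 25t for integer t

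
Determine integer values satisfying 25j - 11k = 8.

Step 1: Check solvability.
gcd(25, 11) = 1
Since 1 divides 8, solutions exist.

Step 2: Apply extended Euclidean algorithm to find gcd.
We find integers such that 25*x0 + 11*y0 = 1

Step 3: Scale the particular solution.
Multiply by 8/1 = 8:
j = 32, k = 72

Step 4: Verify.
25*(32) - 11*(72) = 8 = 8 ✓

j = 32, k = 72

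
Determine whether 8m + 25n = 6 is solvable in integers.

Step 1: Compute gcd(8, 25).
gcd(8, 25) = 1

Step 2: Check divisibility.
Does 1 divide 6? 6 = 1 x 6, so yes.

By the theorem on linear Diophantine equations, 8m + 25n = 6 has integer solutions if and only if gcd(8, 25) divides 6. Since 1 | 6, solutions exist.

Yes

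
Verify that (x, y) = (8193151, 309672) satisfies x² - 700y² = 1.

Compute x² = 8193151² = 67127723308801
Compute 700y² = 700·309672² = 700·95896747584 = 67127723308800
x² - 700y² = 67127723308801 - 67127723308800 = 1
Since this equals 1, (8193151, 309672) is a solution.

Yes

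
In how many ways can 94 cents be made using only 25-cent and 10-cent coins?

We need non-negative integers (x, y) with 25x + 10y = 94.
For each x from 0 to 3, check if (94 - 25x) is a non-negative multiple of 10.
Solutions (x, y): none
Count: 0

0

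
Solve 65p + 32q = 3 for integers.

Step 1: Check solvability.
gcd(65, 32) = 1
Since 1 divides 3, solutions exist.

Step 2: Apply extended Euclidean algorithm to find gcd.
We find integers such that 65*x0 + 32*y0 = 1

Step 3: Scale the particular solution.
Multiply by 3/1 = 3:
p = 3, q = -6

Step 4: Verify.
65*(3) + 32*(-6) = 3 = 3 ✓

p = 3, q = -6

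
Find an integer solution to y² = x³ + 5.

Try small integer x values and check whether x³ + 5 is a perfect square.
x = -1: x³ + 5 = -1³ + 5 = -1 + 5 = 4
Is 4 a perfect square? 2² = 4 ✓
So (x, y) = (-1, 2) is a solution.

x = -1, y = 2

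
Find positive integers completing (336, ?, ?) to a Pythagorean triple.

We need the other leg and hypotenuse such that 336² + x² = c².
Take x = 2002, c = 2030: 336² + 2002² = 112896 + 4008004 = 4120900 = 2030² ✓
Triple: (2002, 336, 2030)

(2002, 336, 2030)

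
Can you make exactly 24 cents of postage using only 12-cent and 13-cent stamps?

We need non-negative x, y with 12x + 13y = 24.
gcd(12, 13) = 1 divides 24, so integer solutions exist.
Search for a non-negative one: x = 2 gives 13y = 24 - 24 = 0, so y = 0.
Check: 12·2 + 13·0 = 24 ✓

Yes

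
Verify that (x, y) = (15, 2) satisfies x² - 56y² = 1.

Compute x² = 15² = 225
Compute 56y² = 56·2² = 56·4 = 224
x² - 56y² = 225 - 224 = 1
Since this equals 1, (15, 2) is a solution.

Yes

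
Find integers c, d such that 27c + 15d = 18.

Step 1: Check solvability.
gcd(27, 15) = 3
Since 3 divides 18, solutions exist.

Step 2: Apply extended Euclidean algorithm to find gcd.
We find integers such that 27*x0 + 15*y0 = 3

Step 3: Scale the particular solution.
Multiply by 18/3 = 6:
c = -6, d = 12

Step 4: Verify.
27*(-6) + 15*(12) = 18 = 18 ✓

c = -6, d = 12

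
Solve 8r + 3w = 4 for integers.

Step 1: Check solvability.
gcd(8, 3) = 1
Since 1 divides 4, solutions exist.

Step 2: Apply extended Euclidean algorithm to find gcd.
We find integers such that 8*x0 + 3*y0 = 1

Step 3: Scale the particular solution.
Multiply by 4/1 = 4:
r = -4, w = 12

Step 4: Verify.
8*(-4) + 3*(12) = 4 = 4 ✓

r = -4, w = 12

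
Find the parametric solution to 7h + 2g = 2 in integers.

Step 1: Compute gcd(7, 2) = 1.
Since 1 divides 2, solutions exist.

Step 2: Find a particular solution using extended Euclidean algorithm.
We get h₀ = 2, g₀ = -6.
Check: 7*2 + 2*-6 = 2 = 2 ✓

Step 3: Write the general solution.
h = 2 + (2/1)t = 2 + 2t
g = -6 - (7/1)t = -6 - 7t
for any integer t.

h = 2 + 2t, g = -6 - 7t for integer t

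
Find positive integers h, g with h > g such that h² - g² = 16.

Factor: h² - g² = (h+g)(h-g) = 16.
We need two factors of 16 with the same parity.
Use h+g = 8 and h-g = 2 (product 8·2 = 16).
Adding: 2h = 10, so h = 5.
Subtracting: 2g = 6, so g = 3.
Check: 5² - 3² = 25 - 9 = 16 ✓

h = 5, g = 3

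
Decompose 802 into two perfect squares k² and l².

We need to find integers k, l > 0 such that k² + l² = 802.
Trying k = 19: l² = 802 - 19² = 802 - 361 = 441
l = 21
Check: 19² + 21² = 361 + 441 = 802 ✓

802 = 19² + 21²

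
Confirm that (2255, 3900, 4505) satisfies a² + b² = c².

Compute a² + b² = 2255² + 3900² = 5085025 + 15210000 = 20295025
Compute c² = 4505² = 20295025
Since 20295025 = 20295025, confirmed.

Yes, it is a Pythagorean triple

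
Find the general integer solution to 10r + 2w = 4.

Step 1: Compute gcd(10, 2) = 2.
Since 2 divides 4, solutions exist.

Step 2: Find a particular solution using extended Euclidean algorithm.
We get r₀ = 0, w₀ = 2.
Check: 10*0 + 2*2 = 4 = 4 ✓

Step 3: Write the general solution.
r = 0 + (2/2)t = 0 + 1t
w = 2 - (10/2)t = 2 - 5t
for any integer t.

r = 0 + 1t, w = 2 - 5t for integer t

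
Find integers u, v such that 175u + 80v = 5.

Step 1: Check solvability.
gcd(175, 80) = 5
Since 5 divides 5, solutions exist.

Step 2: Apply extended Euclidean algorithm to find gcd.
We find integers such that 175*x0 + 80*y0 = 5

Step 3: Scale the particular solution.
Multiply by 5/5 = 1:
u = -5, v = 11

Step 4: Verify.
175*(-5) + 80*(11) = 5 = 5 ✓

u = -5, v = 11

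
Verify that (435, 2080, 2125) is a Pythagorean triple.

Compute a² + b²:
435² + 2080² = 189225 + 4326400 = 4515625
Compute c²:
2125² = 4515625
Since 4515625 = 4515625, it is a Pythagorean triple.

Yes, it is a Pythagorean triple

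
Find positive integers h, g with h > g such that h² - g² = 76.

Factor: h² - g² = (h+g)(h-g) = 76.
We need two factors of 76 with the same parity.
Use h+g = 38 and h-g = 2 (product 38·2 = 76).
Adding: 2h = 40, so h = 20.
Subtracting: 2g = 36, so g = 18.
Check: 20² - 18² = 400 - 324 = 76 ✓

h = 20, g = 18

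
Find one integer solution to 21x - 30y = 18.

Step 1: Check solvability.
gcd(21, 30) = 3
Since 3 divides 18, solutions exist.

Step 2: Apply extended Euclidean algorithm to find gcd.
We find integers such that 21*x0 + 30*y0 = 3

Step 3: Scale the particular solution.
Multiply by 18/3 = 6:
x = 18, y = 12

Step 4: Verify.
21*(18) - 30*(12) = 18 = 18 ✓

x = 18, y = 12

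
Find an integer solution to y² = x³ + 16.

Try small integer x values and check whether x³ + 16 is a perfect square.
x = 0: x³ + 16 = 0³ + 16 = 0 + 16 = 16
Is 16 a perfect square? 4² = 16 ✓
So (x, y) = (0, -4) is a solution.

x = 0, y = -4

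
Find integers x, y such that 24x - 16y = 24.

Step 1: Check solvability.
gcd(24, 16) = 8
Since 8 divides 24, solutions exist.

Step 2: Apply extended Euclidean algorithm to find gcd.
We find integers such that 24*x0 + 16*y0 = 8

Step 3: Scale the particular solution.
Multiply by 24/8 = 3:
x = 3, y = 3

Step 4: Verify.
24*(3) - 16*(3) = 24 = 24 ✓

x = 3, y = 3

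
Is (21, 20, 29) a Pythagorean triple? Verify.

Compute a² + b² = 21² + 20² = 441 + 400 = 841
Compute c² = 29² = 841
Since 841 = 841, confirmed.

Yes, it is a Pythagorean triple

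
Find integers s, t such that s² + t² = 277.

We need to find integers s, t > 0 such that s² + t² = 277.
Trying s = 9: t² = 277 - 9² = 277 - 81 = 196
t = 14
Check: 9² + 14² = 81 + 196 = 277 ✓

277 = 9² + 14²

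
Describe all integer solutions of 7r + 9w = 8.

Step 1: Compute gcd(7, 9) = 1.
Since 1 divides 8, solutions exist.

Step 2: Find a particular solution using extended Euclidean algorithm.
We get r₀ = 32, w₀ = -24.
Check: 7*32 + 9*-24 = 8 = 8 ✓

Step 3: Write the general solution.
r = 32 + (9/1)t = 32 + 9t
w = -24 - (7/1)t = -24 - 7t
for any integer t.

r = 32 + 9t, w = -24 - 7t for integer t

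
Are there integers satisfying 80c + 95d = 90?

Step 1: Compute gcd(80, 95).
gcd(80, 95) = 5

Step 2: Check divisibility.
Does 5 divide 90? 90 = 5 x 18, so yes.

By the theorem on linear Diophantine equations, 80c + 95d = 90 has integer solutions if and only if gcd(80, 95) divides 90. Since 5 | 90, solutions exist.

Yes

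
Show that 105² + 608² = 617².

Compute a² + b² = 105² + 608² = 11025 + 369664 = 380689
Compute c² = 617² = 380689
Since 380689 = 380689, confirmed.

Yes, it is a Pythagorean triple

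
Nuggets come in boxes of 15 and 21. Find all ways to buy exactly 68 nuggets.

We need non-negative integers (x, y) with 15x + 21y = 68.
For each x in 0..4, check if 68 - 15x is a non-negative multiple of 21.
No x yields an integer y ≥ 0.

No solution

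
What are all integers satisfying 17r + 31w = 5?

Step 1: Compute gcd(17, 31) = 1.
Since 1 divides 5, solutions exist.

Step 2: Find a particular solution using extended Euclidean algorithm.
We get r₀ = 55, w₀ = -30.
Check: 17*55 + 31*-30 = 5 = 5 ✓

Step 3: Write the general solution.
r = 55 + (31/1)t = 55 + 31t
w = -30 - (17/1)t = -30 - 17t
for any integer t.

r = 55 + 31t, w = -30 - 17t for integer t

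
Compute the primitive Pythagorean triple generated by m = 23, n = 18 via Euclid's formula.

a = m² - n² = 529 - 324 = 205
b = 2mn = 2·23·18 = 828
c = m² + n² = 529 + 324 = 853
Verify: 205² + 828² = 42025 + 685584 = 727609 = 853² ✓

(205, 828, 853)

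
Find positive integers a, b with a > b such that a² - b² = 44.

Factor: a² - b² = (a+b)(a-b) = 44.
We need two factors of 44 with the same parity.
Use a+b = 22 and a-b = 2 (product 22·2 = 44).
Adding: 2a = 24, so a = 12.
Subtracting: 2b = 20, so b = 10.
Check: 12² - 10² = 144 - 100 = 44 ✓

a = 12, b = 10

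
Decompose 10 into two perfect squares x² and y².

We need to find integers x, y > 0 such that x² + y² = 10.
Trying x = 1: y² = 10 - 1² = 10 - 1 = 9
y = 3
Check: 1² + 3² = 1 + 9 = 10 ✓

10 = 1² + 3²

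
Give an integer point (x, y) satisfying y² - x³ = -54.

Try small integer x values and check whether x³ - 54 is a perfect square.
x = 7: x³ - 54 = 7³ - 54 = 343 - 54 = 289
Is 289 a perfect square? 17² = 289 ✓
So (x, y) = (7, 17) is a solution.

x = 7, y = 17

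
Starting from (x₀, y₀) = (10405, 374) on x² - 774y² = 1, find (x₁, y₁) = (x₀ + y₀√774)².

Solutions to x² - Dy² = 1 are generated by powers of (x₀ + y₀√D).
The next solution satisfies x₁ + y₁√774 = (x₀ + y₀√774)², giving:
x₁ = x₀² + 774y₀² = 10405² + 774·374² = 108264025 + 108264024 = 216528049
y₁ = 2x₀y₀ = 2·10405·374 = 7782940

Verify: 216528049² - 774·7782940² = 46884396003746401 - 46884396003746400 = 1 ✓

x = 216528049, y = 7782940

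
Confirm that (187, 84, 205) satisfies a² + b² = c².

Compute a² + b² = 187² + 84² = 34969 + 7056 = 42025
Compute c² = 205² = 42025
Since 42025 = 42025, confirmed.

Yes, it is a Pythagorean triple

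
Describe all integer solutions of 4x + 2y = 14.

Step 1: Compute gcd(4, 2) = 2.
Since 2 divides 14, solutions exist.

Step 2: Find a particular solution using extended Euclidean algorithm.
We get x₀ = 0, y₀ = 7.
Check: 4*0 + 2*7 = 14 = 14 ✓

Step 3: Write the general solution.
x = 0 + (2/2)t = 0 + 1t
y = 7 - (4/2)t = 7 - 2t
for any integer t.

x = 0 + 1t, y = 7 - 2t for integer t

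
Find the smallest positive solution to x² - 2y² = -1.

We need x² = 2y² - 1. Try successive y:
y = 1: x² = 2·1² - 1 = 1 = 1² ✓
Check: 1² - 2·1² = 1 - 2 = -1 ✓

x = 1, y = 1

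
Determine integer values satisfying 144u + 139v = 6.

Step 1: Check solvability.
gcd(144, 139) = 1
Since 1 divides 6, solutions exist.

Step 2: Apply extended Euclidean algorithm to find gcd.
We find integers such that 144*x0 + 139*y0 = 1

Step 3: Scale the particular solution.
Multiply by 6/1 = 6:
u = 168, v = -174

Step 4: Verify.
144*(168) + 139*(-174) = 6 = 6 ✓

u = 168, v = -174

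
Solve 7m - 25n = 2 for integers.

Step 1: Check solvability.
gcd(7, 25) = 1
Since 1 divides 2, solutions exist.

Step 2: Apply extended Euclidean algorithm to find gcd.
We find integers such that 7*x0 + 25*y0 = 1

Step 3: Scale the particular solution.
Multiply by 2/1 = 2:
m = -14, n = -4

Step 4: Verify.
7*(-14) - 25*(-4) = 2 = 2 ✓

m = -14, n = -4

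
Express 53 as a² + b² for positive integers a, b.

We need to find integers a, b > 0 such that a² + b² = 53.
Trying a = 2: b² = 53 - 2² = 53 - 4 = 49
b = 7
Check: 2² + 7² = 4 + 49 = 53 ✓

53 = 2² + 7²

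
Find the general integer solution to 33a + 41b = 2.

Step 1: Compute gcd(33, 41) = 1.
Since 1 divides 2, solutions exist.

Step 2: Find a particular solution using extended Euclidean algorithm.
We get a₀ = 10, b₀ = -8.
Check: 33*10 + 41*-8 = 2 = 2 ✓

Step 3: Write the general solution.
a = 10 + (41/1)t = 10 + 41t
b = -8 - (33/1)t = -8 - 33t
for any integer t.

a = 10 + 41t, b = -8 - 33t for integer t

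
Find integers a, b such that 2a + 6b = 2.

Step 1: Check solvability.
gcd(2, 6) = 2
Since 2 divides 2, solutions exist.

Step 2: Apply extended Euclidean algorithm to find gcd.
We find integers such that 2*x0 + 6*y0 = 2

Step 3: Scale the particular solution.
Multiply by 2/2 = 1:
a = 1, b = 0

Step 4: Verify.
2*(1) + 6*(0) = 2 = 2 ✓

a = 1, b = 0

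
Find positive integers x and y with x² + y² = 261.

We need to find integers x, y > 0 such that x² + y² = 261.
Trying x = 6: y² = 261 - 6² = 261 - 36 = 225
y = 15
Check: 6² + 15² = 36 + 225 = 261 ✓

261 = 6² + 15²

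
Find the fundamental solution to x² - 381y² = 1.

We seek the smallest positive integers (x, y) with x² - 381y² = 1, i.e., x² = 381y² + 1.
Try successive y values:
y = 1: x² = 381·1² + 1 = 382, not a perfect square
y = 2: x² = 381·2² + 1 = 1525, not a perfect square
y = 3: x² = 381·3² + 1 = 3430, not a perfect square
... continuing the search (or via continued fractions) ...
y = 52: x² = 381·52² + 1 = 1030225, x = 1015 ✓

Verify: 1015² - 381·52² = 1030225 - 1030224 = 1 ✓

x = 1015, y = 52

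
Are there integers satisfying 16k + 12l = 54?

Step 1: Compute gcd(16, 12).
gcd(16, 12) = 4

Step 2: Check divisibility.
Does 4 divide 54? 54 = 4 x 13 + 2, so no.

By the theorem on linear Diophantine equations, 16k + 12l = 54 has integer solutions if and only if gcd(16, 12) divides 54. Since 4 does not divide 54, no solutions exist.

No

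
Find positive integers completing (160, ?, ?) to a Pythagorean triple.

We need the other leg and hypotenuse such that 160² + x² = c².
Take x = 231, c = 281: 160² + 231² = 25600 + 53361 = 78961 = 281² ✓
Triple: (231, 160, 281)

(231, 160, 281)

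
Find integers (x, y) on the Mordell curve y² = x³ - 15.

Try small integer x values and check whether x³ - 15 is a perfect square.
x = 4: x³ - 15 = 4³ - 15 = 64 - 15 = 49
Is 49 a perfect square? 7² = 49 ✓
So (x, y) = (4, 7) is a solution.

x = 4, y = 7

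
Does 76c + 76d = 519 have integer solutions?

Step 1: Compute gcd(76, 76).
gcd(76, 76) = 76

Step 2: Check divisibility.
Does 76 divide 519? 519 = 76 x 6 + 63, so no.

By the theorem on linear Diophantine equations, 76c + 76d = 519 has integer solutions if and only if gcd(76, 76) divides 519. Since 76 does not divide 519, no solutions exist.

No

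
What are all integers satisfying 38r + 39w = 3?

Step 1: Compute gcd(38, 39) = 1.
Since 1 divides 3, solutions exist.

Step 2: Find a particular solution using extended Euclidean algorithm.
We get r₀ = -3, w₀ = 3.
Check: 38*-3 + 39*3 = 3 = 3 ✓

Step 3: Write the general solution.
r = -3 + (39/1)t = -3 + 39t
w = 3 - (38/1)t = 3 - 38t
for any integer t.

r = -3 + 39t, w = 3 - 38t for integer t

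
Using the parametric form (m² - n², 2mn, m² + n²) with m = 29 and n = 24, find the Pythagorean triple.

a = m² - n² = 29² - 24² = 841 - 576 = 265
b = 2mn = 2·29·24 = 1392
c = m² + n² = 841 + 576 = 1417
Verify: 265² + 1392² = 70225 + 1937664 = 2007889 = 1417² ✓

(265, 1392, 1417)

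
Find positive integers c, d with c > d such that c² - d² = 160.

Factor: c² - d² = (c+d)(c-d) = 160.
We need two factors of 160 with the same parity.
Use c+d = 80 and c-d = 2 (product 80·2 = 160).
Adding: 2c = 82, so c = 41.
Subtracting: 2d = 78, so d = 39.
Check: 41² - 39² = 1681 - 1521 = 160 ✓

c = 41, d = 39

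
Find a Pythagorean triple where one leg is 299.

We need the other leg and hypotenuse such that 299² + x² = c².
Take x = 180, c = 349: 299² + 180² = 89401 + 32400 = 121801 = 349² ✓
Triple: (299, 180, 349)

(299, 180, 349)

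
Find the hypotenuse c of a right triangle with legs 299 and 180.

c² = a² + b² = 299² + 180² = 89401 + 32400 = 121801
c = sqrt(121801) = 349

349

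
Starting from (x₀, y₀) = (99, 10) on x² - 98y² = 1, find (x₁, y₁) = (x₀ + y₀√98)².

Solutions to x² - Dy² = 1 are generated by powers of (x₀ + y₀√D).
The next solution satisfies x₁ + y₁√98 = (x₀ + y₀√98)², giving:
x₁ = x₀² + 98y₀² = 99² + 98·10² = 9801 + 9800 = 19601
y₁ = 2x₀y₀ = 2·99·10 = 1980

Verify: 19601² - 98·1980² = 384199201 - 384199200 = 1 ✓

x = 19601, y = 1980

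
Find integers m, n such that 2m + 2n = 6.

Step 1: Check solvability.
gcd(2, 2) = 2
Since 2 divides 6, solutions exist.

Step 2: Apply extended Euclidean algorithm to find gcd.
We find integers such that 2*x0 + 2*y0 = 2

Step 3: Scale the particular solution.
Multiply by 6/2 = 3:
m = 0, n = 3

Step 4: Verify.
2*(0) + 2*(3) = 6 = 6 ✓

m = 0, n = 3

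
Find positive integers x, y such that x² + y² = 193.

Search for x with 193 - x² a perfect square.
x = 7: 193 - 7² = 193 - 49 = 144 = 12² ✓
So x = 7, y = 12.

x = 7, y = 12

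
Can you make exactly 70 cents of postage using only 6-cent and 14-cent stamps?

We need non-negative x, y with 6x + 14y = 70.
gcd(6, 14) = 2 divides 70, so integer solutions exist.
Search for a non-negative one: x = 0 gives 14y = 70 - 0 = 70, so y = 5.
Check: 6·0 + 14·5 = 70 ✓

Yes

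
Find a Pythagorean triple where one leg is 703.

We need the other leg and hypotenuse such that 703² + x² = c².
Take x = 504, c = 865: 703² + 504² = 494209 + 254016 = 748225 = 865² ✓
Triple: (703, 504, 865)

(703, 504, 865)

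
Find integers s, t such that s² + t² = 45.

We need to find integers s, t > 0 such that s² + t² = 45.
Trying s = 3: t² = 45 - 3² = 45 - 9 = 36
t = 6
Check: 3² + 6² = 9 + 36 = 45 ✓

45 = 3² + 6²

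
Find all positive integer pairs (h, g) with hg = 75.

The positive divisors of 75 are: 1, 3, 5, 15, 25, 75.
Each divisor d gives the pair (d, 75/d):
(1, 75), (3, 25), (5, 15), (15, 5), (25, 3), (75, 1)

(1, 75), (3, 25), (5, 15), (15, 5), (25, 3), (75, 1)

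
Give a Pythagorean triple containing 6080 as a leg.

We need the other leg and hypotenuse such that 6080² + x² = c².
Take x = 4176, c = 7376: 6080² + 4176² = 36966400 + 17438976 = 54405376 = 7376² ✓
Triple: (4176, 6080, 7376)

(4176, 6080, 7376)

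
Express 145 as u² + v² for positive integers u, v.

We need to find integers u, v > 0 such that u² + v² = 145.
Trying u = 1: v² = 145 - 1² = 145 - 1 = 144
v = 12
Check: 1² + 12² = 1 + 144 = 145 ✓

145 = 1² + 12²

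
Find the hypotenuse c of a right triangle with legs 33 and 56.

c² = a² + b² = 33² + 56² = 1089 + 3136 = 4225
c = sqrt(4225) = 65

65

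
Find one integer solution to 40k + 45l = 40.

Step 1: Check solvability.
gcd(40, 45) = 5
Since 5 divides 40, solutions exist.

Step 2: Apply extended Euclidean algorithm to find gcd.
We find integers such that 40*x0 + 45*y0 = 5

Step 3: Scale the particular solution.
Multiply by 40/5 = 8:
k = -8, l = 8

Step 4: Verify.
40*(-8) + 45*(8) = 40 = 40 ✓

k = -8, l = 8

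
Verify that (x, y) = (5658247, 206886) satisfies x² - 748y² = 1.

Compute x² = 5658247² = 32015759113009
Compute 748y² = 748·206886² = 748·42801816996 = 32015759113008
x² - 748y² = 32015759113009 - 32015759113008 = 1
Since this equals 1, (5658247, 206886) is a solution.

Yes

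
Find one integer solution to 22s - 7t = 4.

Step 1: Check solvability.
gcd(22, 7) = 1
Since 1 divides 4, solutions exist.

Step 2: Apply extended Euclidean algorithm to find gcd.
We find integers such that 22*x0 + 7*y0 = 1

Step 3: Scale the particular solution.
Multiply by 4/1 = 4:
s = 4, t = 12

Step 4: Verify.
22*(4) - 7*(12) = 4 = 4 ✓

s = 4, t = 12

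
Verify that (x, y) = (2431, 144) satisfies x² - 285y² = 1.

Compute x² = 2431² = 5909761
Compute 285y² = 285·144² = 285·20736 = 5909760
x² - 285y² = 5909761 - 5909760 = 1
Since this equals 1, (2431, 144) is a solution.

Yes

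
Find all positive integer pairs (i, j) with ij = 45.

The positive divisors of 45 are: 1, 3, 5, 9, 15, 45.
Each divisor d gives the pair (d, 45/d):
(1, 45), (3, 15), (5, 9), (9, 5), (15, 3), (45, 1)

(1, 45), (3, 15), (5, 9), (9, 5), (15, 3), (45, 1)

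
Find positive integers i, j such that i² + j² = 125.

Search for i with 125 - i² a perfect square.
i = 2: 125 - 2² = 125 - 4 = 121 = 11² ✓
So i = 2, j = 11.

i = 2, j = 11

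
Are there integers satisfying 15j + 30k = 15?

Step 1: Compute gcd(15, 30).
gcd(15, 30) = 15

Step 2: Check divisibility.
Does 15 divide 15? 15 = 15 x 1, so yes.

By the theorem on linear Diophantine equations, 15j + 30k = 15 has integer solutions if and only if gcd(15, 30) divides 15. Since 15 | 15, solutions exist.

Yes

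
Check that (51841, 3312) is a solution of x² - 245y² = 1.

Compute x² = 51841² = 2687489281
Compute 245y² = 245·3312² = 245·10969344 = 2687489280
x² - 245y² = 2687489281 - 2687489280 = 1
Since this equals 1, (51841, 3312) is a solution.

Yes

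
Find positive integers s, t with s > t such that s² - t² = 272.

Factor: s² - t² = (s+t)(s-t) = 272.
We need two factors of 272 with the same parity.
Use s+t = 136 and s-t = 2 (product 136·2 = 272).
Adding: 2s = 138, so s = 69.
Subtracting: 2t = 134, so t = 67.
Check: 69² - 67² = 4761 - 4489 = 272 ✓

s = 69, t = 67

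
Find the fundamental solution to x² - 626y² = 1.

We seek the smallest positive integers (x, y) with x² - 626y² = 1, i.e., x² = 626y² + 1.
Try successive y values:
y = 1: x² = 626·1² + 1 = 627, not a perfect square
y = 2: x² = 626·2² + 1 = 2505, not a perfect square
y = 3: x² = 626·3² + 1 = 5635, not a perfect square
... continuing the search (or via continued fractions) ...
y = 50: x² = 626·50² + 1 = 1565001, x = 1251 ✓

Verify: 1251² - 626·50² = 1565001 - 1565000 = 1 ✓

x = 1251, y = 50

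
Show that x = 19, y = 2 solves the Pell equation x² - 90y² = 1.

Compute x² = 19² = 361
Compute 90y² = 90·2² = 90·4 = 360
x² - 90y² = 361 - 360 = 1
Since this equals 1, (19, 2) is a solution.

Yes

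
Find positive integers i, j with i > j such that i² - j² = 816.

Factor: i² - j² = (i+j)(i-j) = 816.
We need two factors of 816 with the same parity.
Use i+j = 408 and i-j = 2 (product 408·2 = 816).
Adding: 2i = 410, so i = 205.
Subtracting: 2j = 406, so j = 203.
Check: 205² - 203² = 42025 - 41209 = 816 ✓

i = 205, j = 203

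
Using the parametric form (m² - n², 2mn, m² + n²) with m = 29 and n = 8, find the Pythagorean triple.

a = m² - n² = 29² - 8² = 841 - 64 = 777
b = 2mn = 2·29·8 = 464
c = m² + n² = 841 + 64 = 905
Verify: 777² + 464² = 603729 + 215296 = 819025 = 905² ✓

(777, 464, 905)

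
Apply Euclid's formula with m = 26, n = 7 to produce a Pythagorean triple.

a = m² - n² = 26² - 7² = 676 - 49 = 627
b = 2mn = 2·26·7 = 364
c = m² + n² = 676 + 49 = 725
Verify: 627² + 364² = 393129 + 132496 = 525625 = 725² ✓

(627, 364, 725)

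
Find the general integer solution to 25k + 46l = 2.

Step 1: Compute gcd(25, 46) = 1.
Since 1 divides 2, solutions exist.

Step 2: Find a particular solution using extended Euclidean algorithm.
We get k₀ = -22, l₀ = 12.
Check: 25*-22 + 46*12 = 2 = 2 ✓

Step 3: Write the general solution.
k = -22 + (46/1)t = -22 + 46t
l = 12 - (25/1)t = 12 - 25t
for any integer t.

k = -22 + 46t, l = 12 - 25t for integer t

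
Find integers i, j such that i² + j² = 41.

We need to find integers i, j > 0 such that i² + j² = 41.
Trying i = 4: j² = 41 - 4² = 41 - 16 = 25
j = 5
Check: 4² + 5² = 16 + 25 = 41 ✓

41 = 4² + 5²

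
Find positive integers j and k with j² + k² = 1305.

We need to find integers j, k > 0 such that j² + k² = 1305.
Trying j = 3: k² = 1305 - 3² = 1305 - 9 = 1296
k = 36
Check: 3² + 36² = 9 + 1296 = 1305 ✓

1305 = 3² + 36²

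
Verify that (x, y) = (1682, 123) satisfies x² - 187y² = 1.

Compute x² = 1682² = 2829124
Compute 187y² = 187·123² = 187·15129 = 2829123
x² - 187y² = 2829124 - 2829123 = 1
Since this equals 1, (1682, 123) is a solution.

Yes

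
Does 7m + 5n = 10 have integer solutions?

Step 1: Compute gcd(7, 5).
gcd(7, 5) = 1

Step 2: Check divisibility.
Does 1 divide 10? 10 = 1 x 10, so yes.

By the theorem on linear Diophantine equations, 7m + 5n = 10 has integer solutions if and only if gcd(7, 5) divides 10. Since 1 | 10, solutions exist.

Yes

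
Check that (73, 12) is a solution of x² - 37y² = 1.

Compute x² = 73² = 5329
Compute 37y² = 37·12² = 37·144 = 5328
x² - 37y² = 5329 - 5328 = 1
Since this equals 1, (73, 12) is a solution.

Yes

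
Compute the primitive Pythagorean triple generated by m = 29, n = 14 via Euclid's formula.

a = m² - n² = 29² - 14² = 841 - 196 = 645
b = 2mn = 2·29·14 = 812
c = m² + n² = 841 + 196 = 1037
Verify: 645² + 812² = 416025 + 659344 = 1075369 = 1037² ✓

(645, 812, 1037)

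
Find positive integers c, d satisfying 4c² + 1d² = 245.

Try small values of c and check whether (245 - 4c²)/1 is a perfect square.
c = 7: 4·7² = 196, so 1d² = 245 - 196 = 49, giving d² = 49, d = 7.
Check: 4·7² + 1·7² = 196 + 49 = 245 ✓

c = 7, d = 7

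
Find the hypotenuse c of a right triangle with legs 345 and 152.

c² = a² + b² = 345² + 152² = 119025 + 23104 = 142129
c = 377

377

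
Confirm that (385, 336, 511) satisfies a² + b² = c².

Compute a² + b² = 385² + 336² = 148225 + 112896 = 261121
Compute c² = 511² = 261121
Since 261121 = 261121, confirmed.

Yes, it is a Pythagorean triple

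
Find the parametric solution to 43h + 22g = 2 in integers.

Step 1: Compute gcd(43, 22) = 1.
Since 1 divides 2, solutions exist.

Step 2: Find a particular solution using extended Euclidean algorithm.
We get h₀ = -2, g₀ = 4.
Check: 43*-2 + 22*4 = 2 = 2 ✓

Step 3: Write the general solution.
h = -2 + (22/1)t = -2 + 22t
g = 4 - (43/1)t = 4 - 43t
for any integer t.

h = -2 + 22t, g = 4 - 43t for integer t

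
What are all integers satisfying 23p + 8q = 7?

Step 1: Compute gcd(23, 8) = 1.
Since 1 divides 7, solutions exist.

Step 2: Find a particular solution using extended Euclidean algorithm.
We get p₀ = -7, q₀ = 21.
Check: 23*-7 + 8*21 = 7 = 7 ✓

Step 3: Write the general solution.
p = -7 + (8/1)t = -7 + 8t
q = 21 - (23/1)t = 21 - 23t
for any integer t.

p = -7 + 8t, q = 21 - 23t for integer t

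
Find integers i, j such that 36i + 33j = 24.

Step 1: Check solvability.
gcd(36, 33) = 3
Since 3 divides 24, solutions exist.

Step 2: Apply extended Euclidean algorithm to find gcd.
We find integers such that 36*x0 + 33*y0 = 3

Step 3: Scale the particular solution.
Multiply by 24/3 = 8:
i = 8, j = -8

Step 4: Verify.
36*(8) + 33*(-8) = 24 = 24 ✓

i = 8, j = -8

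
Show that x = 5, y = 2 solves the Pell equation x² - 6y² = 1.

Compute x² = 5² = 25
Compute 6y² = 6·2² = 6·4 = 24
x² - 6y² = 25 - 24 = 1
Since this equals 1, (5, 2) is a solution.

Yes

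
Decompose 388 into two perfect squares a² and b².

We need to find integers a, b > 0 such that a² + b² = 388.
Trying a = 8: b² = 388 - 8² = 388 - 64 = 324
b = 18
Check: 8² + 18² = 64 + 324 = 388 ✓

388 = 8² + 18²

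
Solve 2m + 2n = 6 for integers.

Step 1: Check solvability.
gcd(2, 2) = 2
Since 2 divides 6, solutions exist.

Step 2: Apply extended Euclidean algorithm to find gcd.
We find integers such that 2*x0 + 2*y0 = 2

Step 3: Scale the particular solution.
Multiply by 6/2 = 3:
m = 0, n = 3

Step 4: Verify.
2*(0) + 2*(3) = 6 = 6 ✓

m = 0, n = 3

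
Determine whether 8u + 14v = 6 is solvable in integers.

Step 1: Compute gcd(8, 14).
gcd(8, 14) = 2

Step 2: Check divisibility.
Does 2 divide 6? 6 = 2 x 3, so yes.

By the theorem on linear Diophantine equations, 8u + 14v = 6 has integer solutions if and only if gcd(8, 14) divides 6. Since 2 | 6, solutions exist.

Yes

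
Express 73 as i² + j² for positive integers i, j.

We need to find integers i, j > 0 such that i² + j² = 73.
Trying i = 3: j² = 73 - 3² = 73 - 9 = 64
j = 8
Check: 3² + 8² = 9 + 64 = 73 ✓

73 = 3² + 8²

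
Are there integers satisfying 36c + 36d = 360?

Step 1: Compute gcd(36, 36).
gcd(36, 36) = 36

Step 2: Check divisibility.
Does 36 divide 360? 360 = 36 x 10, so yes.

By the theorem on linear Diophantine equations, 36c + 36d = 360 has integer solutions if and only if gcd(36, 36) divides 360. Since 36 | 360, solutions exist.

Yes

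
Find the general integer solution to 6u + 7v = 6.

Step 1: Compute gcd(6, 7) = 1.
Since 1 divides 6, solutions exist.

Step 2: Find a particular solution using extended Euclidean algorithm.
We get u₀ = -6, v₀ = 6.
Check: 6*-6 + 7*6 = 6 = 6 ✓

Step 3: Write the general solution.
u = -6 + (7/1)t = -6 + 7t
v = 6 - (6/1)t = 6 - 6t
for any integer t.

u = -6 + 7t, v = 6 - 6t for integer t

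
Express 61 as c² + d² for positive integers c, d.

We need to find integers c, d > 0 such that c² + d² = 61.
Trying c = 5: d² = 61 - 5² = 61 - 25 = 36
d = 6
Check: 5² + 6² = 25 + 36 = 61 ✓

61 = 5² + 6²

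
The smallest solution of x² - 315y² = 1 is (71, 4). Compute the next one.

Solutions to x² - Dy² = 1 are generated by powers of (x₀ + y₀√D).
The next solution satisfies x₁ + y₁√315 = (x₀ + y₀√315)², giving:
x₁ = x₀² + 315y₀² = 71² + 315·4² = 5041 + 5040 = 10081
y₁ = 2x₀y₀ = 2·71·4 = 568

Verify: 10081² - 315·568² = 101626561 - 101626560 = 1 ✓

x = 10081, y = 568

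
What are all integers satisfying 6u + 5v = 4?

Step 1: Compute gcd(6, 5) = 1.
Since 1 divides 4, solutions exist.

Step 2: Find a particular solution using extended Euclidean algorithm.
We get u₀ = 4, v₀ = -4.
Check: 6*4 + 5*-4 = 4 = 4 ✓

Step 3: Write the general solution.
u = 4 + (5/1)t = 4 + 5t
v = -4 - (6/1)t = -4 - 6t
for any integer t.

u = 4 + 5t, v = -4 - 6t for integer t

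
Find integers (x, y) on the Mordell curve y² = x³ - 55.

Try small integer x values and check whether x³ - 55 is a perfect square.
x = 4: x³ - 55 = 4³ - 55 = 64 - 55 = 9
Is 9 a perfect square? 3² = 9 ✓
So (x, y) = (4, 3) is a solution.

x = 4, y = 3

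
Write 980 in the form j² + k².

We need to find integers j, k > 0 such that j² + k² = 980.
Trying j = 14: k² = 980 - 14² = 980 - 196 = 784
k = 28
Check: 14² + 28² = 196 + 784 = 980 ✓

980 = 14² + 28²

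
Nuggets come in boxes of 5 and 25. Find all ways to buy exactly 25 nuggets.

We need non-negative integers (x, y) with 5x + 25y = 25.
For each x in 0..5, check if 25 - 5x is a non-negative multiple of 25.
x = 0: 25y = 25, y = 1 ✓
x = 5: 25y = 0, y = 0 ✓

(0 boxes of 5, 1 boxes of 25), (5 boxes of 5, 0 boxes of 25)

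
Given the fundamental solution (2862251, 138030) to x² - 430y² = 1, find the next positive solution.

Solutions to x² - Dy² = 1 are generated by powers of (x₀ + y₀√D).
The next solution satisfies x₁ + y₁√430 = (x₀ + y₀√430)², giving:
x₁ = x₀² + 430y₀² = 2862251² + 430·138030² = 8192480787001 + 8192480787000 = 16384961574001
y₁ = 2x₀y₀ = 2·2862251·138030 = 790153011060

Verify: 16384961574001² - 430·790153011060² = 268466965781489327399148001 - 268466965781489327399148000 = 1 ✓

x = 16384961574001, y = 790153011060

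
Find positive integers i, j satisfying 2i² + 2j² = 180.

Try small values of i and check whether (180 - 2i²)/2 is a perfect square.
i = 3: 2·3² = 18, so 2j² = 180 - 18 = 162, giving j² = 81, j = 9.
Check: 2·3² + 2·9² = 18 + 162 = 180 ✓

i = 3, j = 9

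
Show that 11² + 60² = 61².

Compute a² + b²:
11² + 60² = 121 + 3600 = 3721
Compute c²:
61² = 3721
Since 3721 = 3721, it is a Pythagorean triple.

Yes, it is a Pythagorean triple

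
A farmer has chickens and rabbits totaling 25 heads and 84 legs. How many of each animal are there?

Let c = chickens, r = rabbits.
Heads: c + r = 25
Legs: 2c + 4r = 84
From the first equation, c = 25 - r. Substitute:
2(25 - r) + 4r = 84
50 + 2r = 84
r = (84 - 50)/2 = 17
c = 25 - 17 = 8

Chickens: 8, Rabbits: 17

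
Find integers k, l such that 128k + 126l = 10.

Step 1: Check solvability.
gcd(128, 126) = 2
Since 2 divides 10, solutions exist.

Step 2: Apply extended Euclidean algorithm to find gcd.
We find integers such that 128*x0 + 126*y0 = 2

Step 3: Scale the particular solution.
Multiply by 10/2 = 5:
k = 5, l = -5

Step 4: Verify.
128*(5) + 126*(-5) = 10 = 10 ✓

k = 5, l = -5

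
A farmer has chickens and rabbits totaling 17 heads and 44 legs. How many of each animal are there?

Let c = chickens, r = rabbits.
Heads: c + r = 17
Legs: 2c + 4r = 44
From the first equation, c = 17 - r. Substitute:
2(17 - r) + 4r = 44
34 + 2r = 44
r = (44 - 34)/2 = 5
c = 17 - 5 = 12

Chickens: 12, Rabbits: 5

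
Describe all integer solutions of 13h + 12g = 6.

Step 1: Compute gcd(13, 12) = 1.
Since 1 divides 6, solutions exist.

Step 2: Find a particular solution using extended Euclidean algorithm.
We get h₀ = 6, g₀ = -6.
Check: 13*6 + 12*-6 = 6 = 6 ✓

Step 3: Write the general solution.
h = 6 + (12/1)t = 6 + 12t
g = -6 - (13/1)t = -6 - 13t
for any integer t.

h = 6 + 12t, g = -6 - 13t for integer t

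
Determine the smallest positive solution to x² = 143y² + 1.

We seek the smallest positive integers (x, y) with x² - 143y² = 1, i.e., x² = 143y² + 1.
Try successive y values:
y = 1: x² = 143·1² + 1 = 144, x = 12 ✓

Verify: 12² - 143·1² = 144 - 143 = 1 ✓

x = 12, y = 1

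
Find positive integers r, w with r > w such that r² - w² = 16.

Factor: r² - w² = (r+w)(r-w) = 16.
We need two factors of 16 with the same parity.
Use r+w = 8 and r-w = 2 (product 8·2 = 16).
Adding: 2r = 10, so r = 5.
Subtracting: 2w = 6, so w = 3.
Check: 5² - 3² = 25 - 9 = 16 ✓

r = 5, w = 3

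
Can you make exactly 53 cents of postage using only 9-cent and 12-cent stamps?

We need non-negative x, y with 9x + 12y = 53.
gcd(9, 12) = 3, and 3 does not divide 53.
No integer solutions exist, so certainly no non-negative ones.

No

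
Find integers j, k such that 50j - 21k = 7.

Step 1: Check solvability.
gcd(50, 21) = 1
Since 1 divides 7, solutions exist.

Step 2: Apply extended Euclidean algorithm to find gcd.
We find integers such that 50*x0 + 21*y0 = 1

Step 3: Scale the particular solution.
Multiply by 7/1 = 7:
j = 56, k = 133

Step 4: Verify.
50*(56) - 21*(133) = 7 = 7 ✓

j = 56, k = 133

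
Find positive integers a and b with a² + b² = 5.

We need to find integers a, b > 0 such that a² + b² = 5.
Trying a = 1: b² = 5 - 1² = 5 - 1 = 4
b = 2
Check: 1² + 2² = 1 + 4 = 5 ✓

5 = 1² + 2²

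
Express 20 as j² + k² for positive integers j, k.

We need to find integers j, k > 0 such that j² + k² = 20.
Trying j = 2: k² = 20 - 2² = 20 - 4 = 16
k = 4
Check: 2² + 4² = 4 + 16 = 20 ✓

20 = 2² + 4²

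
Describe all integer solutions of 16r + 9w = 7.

Step 1: Compute gcd(16, 9) = 1.
Since 1 divides 7, solutions exist.

Step 2: Find a particular solution using extended Euclidean algorithm.
We get r₀ = 28, w₀ = -49.
Check: 16*28 + 9*-49 = 7 = 7 ✓

Step 3: Write the general solution.
r = 28 + (9/1)t = 28 + 9t
w = -49 - (16/1)t = -49 - 16t
for any integer t.

r = 28 + 9t, w = -49 - 16t for integer t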